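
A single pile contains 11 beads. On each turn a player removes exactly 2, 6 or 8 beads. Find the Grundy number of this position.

3

Compute g(0), g(1), … for moves {2, 6, 8}:
k:     0  1  2  3  4  5  6  7  8  9 10 11
g(k):  0  0  1  1  0  0  1  1  2  2  3  3
So g(11) = 3.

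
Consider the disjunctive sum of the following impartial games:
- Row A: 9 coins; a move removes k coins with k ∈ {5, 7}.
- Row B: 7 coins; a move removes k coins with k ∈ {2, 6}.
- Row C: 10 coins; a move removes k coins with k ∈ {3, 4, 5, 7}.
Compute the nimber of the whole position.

For row A, compute g(0), g(1), … with moves {5, 7}:
k:     0  1  2  3  4  5  6  7  8  9
g(k):  0  0  0  0  0  1  1  1  1  1
So g(9) = 1.
Build the Grundy sequence for row B with g(k) = mex{g(k−s) : s ∈ {2, 6}, s ≤ k}:
k:     0  1  2  3  4  5  6  7
g(k):  0  0  1  1  0  0  1  1
So g(7) = 1.
Grundy values for row C (subtraction set {3, 4, 5, 7}):
g(0) = mex{} = 0
g(1) = mex{} = 0
g(2) = mex{} = 0
g(3) = mex{0} = 1
g(4) = mex{0} = 1
g(5) = mex{0} = 1
g(6) = mex{0,1} = 2
g(7) = mex{0,1} = 2
g(8) = mex{0,1} = 2
g(9) = mex{0,1,2} = 3
g(10) = mex{1,2} = 0
So g(10) = 0.
By the Sprague-Grundy theorem, the Grundy value of a sum of independent games is the XOR of the component values.
Combined value = 1 XOR 1 XOR 0 = 0.

0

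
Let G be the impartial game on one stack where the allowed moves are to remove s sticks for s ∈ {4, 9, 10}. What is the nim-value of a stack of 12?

Grundy values for subtraction set {4, 9, 10}:
g(0) = mex{} = 0
g(1) = mex{} = 0
g(2) = mex{} = 0
g(3) = mex{} = 0
g(4) = mex{0} = 1
g(5) = mex{0} = 1
g(6) = mex{0} = 1
g(7) = mex{0} = 1
g(8) = mex{1} = 0
g(9) = mex{0,1} = 2
g(10) = mex{0,1} = 2
g(11) = mex{0,1} = 2
g(12) = mex{0} = 1
So g(12) = 1.

1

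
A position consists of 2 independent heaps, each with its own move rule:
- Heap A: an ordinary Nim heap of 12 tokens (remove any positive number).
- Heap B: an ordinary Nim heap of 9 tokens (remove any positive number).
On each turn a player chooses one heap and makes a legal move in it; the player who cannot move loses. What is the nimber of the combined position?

Heap A is a plain Nim heap of size 12, so its Grundy value is 12.
Heap B is a plain Nim heap of size 9, so its Grundy value is 9.
The value of a disjunctive sum is the nim-sum of the parts.
Combined value = 12 ⊕ 9 = 5.

5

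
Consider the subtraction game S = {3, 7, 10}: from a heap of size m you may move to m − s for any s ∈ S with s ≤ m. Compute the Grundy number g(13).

2

Build the Grundy sequence with g(k) = mex{g(k−s) : s ∈ {3, 7, 10}, s ≤ k}:
g(0) = mex{} = 0
g(1) = mex{} = 0
g(2) = mex{} = 0
g(3) = mex{0} = 1
g(4) = mex{0} = 1
g(5) = mex{0} = 1
g(6) = mex{1} = 0
g(7) = mex{0,1} = 2
g(8) = mex{0,1} = 2
g(9) = mex{0} = 1
g(10) = mex{0,1,2} = 3
g(11) = mex{0,1,2} = 3
g(12) = mex{0,1} = 2
g(13) = mex{0,1,3} = 2
So g(13) = 2.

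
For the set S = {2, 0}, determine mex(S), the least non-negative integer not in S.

1

0 is in the set but 1 is not, so the mex is 1.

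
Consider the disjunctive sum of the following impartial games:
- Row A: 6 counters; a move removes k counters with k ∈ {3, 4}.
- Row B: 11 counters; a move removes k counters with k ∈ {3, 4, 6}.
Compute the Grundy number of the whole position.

2

Build the Grundy sequence for row A with g(k) = mex{g(k−s) : s ∈ {3, 4}, s ≤ k}:
k:     0  1  2  3  4  5  6
g(k):  0  0  0  1  1  1  2
So g(6) = 2.
For row B, compute g(0), g(1), … with moves {3, 4, 6}:
k:     0  1  2  3  4  5  6  7  8  9 10 11
g(k):  0  0  0  1  1  1  2  2  2  0  0  0
So g(11) = 0.
The value of a disjunctive sum is the nim-sum of the parts.
Combined value = 2 ⊕ 0 = 2.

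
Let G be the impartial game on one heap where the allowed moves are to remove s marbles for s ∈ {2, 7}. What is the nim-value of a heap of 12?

1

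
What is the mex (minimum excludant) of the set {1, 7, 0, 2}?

3

The values 0, 1, 2 are all present; 3 is the first non-negative integer missing from the set.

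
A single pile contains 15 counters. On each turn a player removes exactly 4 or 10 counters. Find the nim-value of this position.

0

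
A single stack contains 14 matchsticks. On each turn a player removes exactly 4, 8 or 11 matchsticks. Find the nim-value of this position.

3

Grundy values for subtraction set {4, 8, 11}:
g(0) = mex{} = 0
g(1) = mex{} = 0
g(2) = mex{} = 0
g(3) = mex{} = 0
g(4) = mex{0} = 1
g(5) = mex{0} = 1
g(6) = mex{0} = 1
g(7) = mex{0} = 1
g(8) = mex{0,1} = 2
g(9) = mex{0,1} = 2
g(10) = mex{0,1} = 2
g(11) = mex{0,1} = 2
g(12) = mex{0,1,2} = 3
g(13) = mex{0,1,2} = 3
g(14) = mex{0,1,2} = 3
So g(14) = 3.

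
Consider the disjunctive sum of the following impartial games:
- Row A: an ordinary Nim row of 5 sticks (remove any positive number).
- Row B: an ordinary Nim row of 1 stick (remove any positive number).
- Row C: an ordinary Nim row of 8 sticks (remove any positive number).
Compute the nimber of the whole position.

12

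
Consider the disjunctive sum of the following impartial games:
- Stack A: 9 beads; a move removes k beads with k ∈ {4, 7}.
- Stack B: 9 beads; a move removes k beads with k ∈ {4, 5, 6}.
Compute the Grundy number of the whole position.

For stack A, compute g(0), g(1), … with moves {4, 7}:
k:     0  1  2  3  4  5  6  7  8  9
g(k):  0  0  0  0  1  1  1  1  2  2
So g(9) = 2.
For stack B, compute g(0), g(1), … with moves {4, 5, 6}:
k:     0  1  2  3  4  5  6  7  8  9
g(k):  0  0  0  0  1  1  1  1  2  2
So g(9) = 2.
The value of a disjunctive sum is the nim-sum of the parts.
Combined value = 2 XOR 2 = 0.

0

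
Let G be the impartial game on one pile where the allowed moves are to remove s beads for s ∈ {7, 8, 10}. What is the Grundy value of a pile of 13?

Build the Grundy sequence with g(k) = mex{g(k−s) : s ∈ {7, 8, 10}, s ≤ k}:
g(0) = mex{} = 0
g(1) = mex{} = 0
g(2) = mex{} = 0
g(3) = mex{} = 0
g(4) = mex{} = 0
g(5) = mex{} = 0
g(6) = mex{} = 0
g(7) = mex{0} = 1
g(8) = mex{0} = 1
g(9) = mex{0} = 1
g(10) = mex{0} = 1
g(11) = mex{0} = 1
g(12) = mex{0} = 1
g(13) = mex{0} = 1
So g(13) = 1.

1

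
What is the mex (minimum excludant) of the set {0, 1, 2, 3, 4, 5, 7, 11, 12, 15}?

The values 0, 1, 2, 3, 4, 5 are all present; 6 is the first non-negative integer missing from the set.

6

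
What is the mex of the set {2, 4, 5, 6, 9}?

0

0 is not in the set, so the mex is 0.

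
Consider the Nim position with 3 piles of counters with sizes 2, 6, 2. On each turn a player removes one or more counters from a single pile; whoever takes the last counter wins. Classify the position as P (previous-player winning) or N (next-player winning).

N-position

Nim-sum: 2 ^ 6 ^ 2 = 6.
The nim-sum is 6 ≠ 0, so this is an N-position: the player to move can win.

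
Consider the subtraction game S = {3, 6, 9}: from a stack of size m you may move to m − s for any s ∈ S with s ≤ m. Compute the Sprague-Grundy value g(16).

1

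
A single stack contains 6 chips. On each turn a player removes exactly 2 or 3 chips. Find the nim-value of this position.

Compute g(0), g(1), … for moves {2, 3}:
k:     0  1  2  3  4  5  6
g(k):  0  0  1  1  2  0  0
So g(6) = 0.

0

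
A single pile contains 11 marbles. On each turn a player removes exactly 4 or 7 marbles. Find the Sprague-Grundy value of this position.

0

Build the Grundy sequence with g(k) = mex{g(k−s) : s ∈ {4, 7}, s ≤ k}:
k:     0  1  2  3  4  5  6  7  8  9 10 11
g(k):  0  0  0  0  1  1  1  1  2  2  2  0
So g(11) = 0.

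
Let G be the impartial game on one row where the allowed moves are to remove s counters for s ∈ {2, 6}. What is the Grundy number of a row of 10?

1

Compute g(0), g(1), … for moves {2, 6}:
g(0) = mex{} = 0
g(1) = mex{} = 0
g(2) = mex{0} = 1
g(3) = mex{0} = 1
g(4) = mex{1} = 0
g(5) = mex{1} = 0
g(6) = mex{0} = 1
g(7) = mex{0} = 1
g(8) = mex{1} = 0
g(9) = mex{1} = 0
g(10) = mex{0} = 1
So g(10) = 1.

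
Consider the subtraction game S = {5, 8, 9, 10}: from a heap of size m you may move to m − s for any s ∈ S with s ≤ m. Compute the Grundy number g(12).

Compute g(0), g(1), … for moves {5, 8, 9, 10}:
g(0) = mex{} = 0
g(1) = mex{} = 0
g(2) = mex{} = 0
g(3) = mex{} = 0
g(4) = mex{} = 0
g(5) = mex{0} = 1
g(6) = mex{0} = 1
g(7) = mex{0} = 1
g(8) = mex{0} = 1
g(9) = mex{0} = 1
g(10) = mex{0,1} = 2
g(11) = mex{0,1} = 2
g(12) = mex{0,1} = 2
So g(12) = 2.

2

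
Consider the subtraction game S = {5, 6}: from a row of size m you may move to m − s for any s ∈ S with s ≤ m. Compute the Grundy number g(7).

Grundy values for subtraction set {5, 6}:
k:     0  1  2  3  4  5  6  7
g(k):  0  0  0  0  0  1  1  1
So g(7) = 1.

1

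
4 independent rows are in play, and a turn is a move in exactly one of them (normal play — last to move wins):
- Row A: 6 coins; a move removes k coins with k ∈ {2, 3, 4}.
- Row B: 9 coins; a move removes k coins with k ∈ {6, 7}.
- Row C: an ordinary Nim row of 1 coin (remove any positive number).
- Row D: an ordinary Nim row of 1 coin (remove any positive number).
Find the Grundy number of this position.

For row A, compute g(0), g(1), … with moves {2, 3, 4}:
k:     0  1  2  3  4  5  6
g(k):  0  0  1  1  2  2  0
So g(6) = 0.
Build the Grundy sequence for row B with g(k) = mex{g(k−s) : s ∈ {6, 7}, s ≤ k}:
k:     0  1  2  3  4  5  6  7  8  9
g(k):  0  0  0  0  0  0  1  1  1  1
So g(9) = 1.
Row C is a plain Nim row of size 1, so its Grundy value is 1.
Row D is a plain Nim row of size 1, so its Grundy value is 1.
By the Sprague-Grundy theorem, the Grundy value of a sum of independent games is the XOR of the component values.
Combined value = 0 ⊕ 1 ⊕ 1 ⊕ 1 = 1.

1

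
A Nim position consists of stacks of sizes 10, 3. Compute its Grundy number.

In binary:
  1010  (10)
  0011  (3)
  ----
  1001  (9)

9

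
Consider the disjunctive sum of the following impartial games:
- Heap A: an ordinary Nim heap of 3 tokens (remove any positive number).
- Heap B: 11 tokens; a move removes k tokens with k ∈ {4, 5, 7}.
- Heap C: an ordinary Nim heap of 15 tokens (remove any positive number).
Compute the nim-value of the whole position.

Heap A is a plain Nim heap of size 3, so its Grundy value is 3.
For heap B, compute g(0), g(1), … with moves {4, 5, 7}:
g(0) = mex{} = 0
g(1) = mex{} = 0
g(2) = mex{} = 0
g(3) = mex{} = 0
g(4) = mex{0} = 1
g(5) = mex{0} = 1
g(6) = mex{0} = 1
g(7) = mex{0} = 1
g(8) = mex{0,1} = 2
g(9) = mex{0,1} = 2
g(10) = mex{0,1} = 2
g(11) = mex{1} = 0
So g(11) = 0.
Heap C is a plain Nim heap of size 15, so its Grundy value is 15.
The value of a disjunctive sum is the nim-sum of the parts.
Combined value = 3 ⊕ 0 ⊕ 15 = 12.

12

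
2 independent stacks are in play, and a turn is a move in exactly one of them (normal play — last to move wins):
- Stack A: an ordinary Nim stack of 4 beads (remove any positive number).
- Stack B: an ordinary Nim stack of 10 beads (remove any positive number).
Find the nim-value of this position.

14

Stack A is a plain Nim stack of size 4, so its Grundy value is 4.
Stack B is a plain Nim stack of size 10, so its Grundy value is 10.
By the Sprague-Grundy theorem, the Grundy value of a sum of independent games is the XOR of the component values.
Combined value = 4 XOR 10 = 14.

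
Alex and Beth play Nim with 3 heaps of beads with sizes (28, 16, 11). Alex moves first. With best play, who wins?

Nim-sum: 28 ⊕ 16 ⊕ 11 = 7.
The nim-sum is 7 ≠ 0, so this is an N-position: the player to move can win; Alex has a winning move.

Alex wins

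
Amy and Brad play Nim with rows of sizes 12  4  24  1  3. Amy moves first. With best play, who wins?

Nim-sum: 12 XOR 4 XOR 24 XOR 1 XOR 3 = 18.
The nim-sum is 18 ≠ 0, so this is an N-position: the player to move can win; Amy has a winning move.

Amy wins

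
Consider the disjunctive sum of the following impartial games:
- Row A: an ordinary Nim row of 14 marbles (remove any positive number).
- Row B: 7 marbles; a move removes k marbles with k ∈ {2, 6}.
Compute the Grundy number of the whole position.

15

Row A is a plain Nim row of size 14, so its Grundy value is 14.
Grundy values for row B (subtraction set {2, 6}):
g(0) = mex{} = 0
g(1) = mex{} = 0
g(2) = mex{0} = 1
g(3) = mex{0} = 1
g(4) = mex{1} = 0
g(5) = mex{1} = 0
g(6) = mex{0} = 1
g(7) = mex{0} = 1
So g(7) = 1.
By the Sprague-Grundy theorem, the Grundy value of a sum of independent games is the XOR of the component values.
Combined value = 14 ⊕ 1 = 15.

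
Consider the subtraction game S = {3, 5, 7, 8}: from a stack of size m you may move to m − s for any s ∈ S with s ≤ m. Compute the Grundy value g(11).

Grundy values for subtraction set {3, 5, 7, 8}:
g(0) = mex{} = 0
g(1) = mex{} = 0
g(2) = mex{} = 0
g(3) = mex{0} = 1
g(4) = mex{0} = 1
g(5) = mex{0} = 1
g(6) = mex{0,1} = 2
g(7) = mex{0,1} = 2
g(8) = mex{0,1} = 2
g(9) = mex{0,1,2} = 3
g(10) = mex{0,1,2} = 3
g(11) = mex{1,2} = 0
So g(11) = 0.

0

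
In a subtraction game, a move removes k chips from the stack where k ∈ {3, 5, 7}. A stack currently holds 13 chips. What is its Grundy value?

1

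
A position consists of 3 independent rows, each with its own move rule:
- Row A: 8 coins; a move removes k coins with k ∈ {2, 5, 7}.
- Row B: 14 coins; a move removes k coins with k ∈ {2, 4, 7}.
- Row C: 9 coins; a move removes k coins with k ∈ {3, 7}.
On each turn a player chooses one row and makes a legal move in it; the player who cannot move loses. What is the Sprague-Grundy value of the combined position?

2

Grundy values for row A (subtraction set {2, 5, 7}):
g(0) = mex{} = 0
g(1) = mex{} = 0
g(2) = mex{0} = 1
g(3) = mex{0} = 1
g(4) = mex{1} = 0
g(5) = mex{0,1} = 2
g(6) = mex{0} = 1
g(7) = mex{0,1,2} = 3
g(8) = mex{0,1} = 2
So g(8) = 2.
Grundy values for row B (subtraction set {2, 4, 7}):
g(0) = mex{} = 0
g(1) = mex{} = 0
g(2) = mex{0} = 1
g(3) = mex{0} = 1
g(4) = mex{0,1} = 2
g(5) = mex{0,1} = 2
g(6) = mex{1,2} = 0
g(7) = mex{0,1,2} = 3
g(8) = mex{0,2} = 1
g(9) = mex{1,2,3} = 0
g(10) = mex{0,1} = 2
g(11) = mex{0,2,3} = 1
g(12) = mex{1,2} = 0
g(13) = mex{0,1} = 2
g(14) = mex{0,2,3} = 1
So g(14) = 1.
Build the Grundy sequence for row C with g(k) = mex{g(k−s) : s ∈ {3, 7}, s ≤ k}:
k:     0  1  2  3  4  5  6  7  8  9
g(k):  0  0  0  1  1  1  0  2  2  1
So g(9) = 1.
The value of a disjunctive sum is the nim-sum of the parts.
Combined value = 2 ⊕ 1 ⊕ 1 = 2.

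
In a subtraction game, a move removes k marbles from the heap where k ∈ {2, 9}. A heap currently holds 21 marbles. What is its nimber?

Build the Grundy sequence with g(k) = mex{g(k−s) : s ∈ {2, 9}, s ≤ k}:
k:     0  1  2  3  4  5  6  7  8  9 10 11 12 13 14 15 16 17 18 19 20 21
g(k):  0  0  1  1  0  0  1  1  0  2  1  0  0  1  1  0  0  1  1  0  2  1
So g(21) = 1.

1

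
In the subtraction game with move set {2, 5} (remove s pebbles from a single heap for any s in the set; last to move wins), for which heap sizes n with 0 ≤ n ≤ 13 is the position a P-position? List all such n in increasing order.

0, 1, 4, 7, 8, 11

Compute g(0), g(1), … for moves {2, 5}:
k:     0  1  2  3  4  5  6  7  8  9 10 11 12 13
g(k):  0  0  1  1  0  2  1  0  0  1  1  0  2  1
The P-positions (g = 0) in 0..13 are 0, 1, 4, 7, 8, 11.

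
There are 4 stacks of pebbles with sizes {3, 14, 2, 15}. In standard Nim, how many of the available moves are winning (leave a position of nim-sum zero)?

0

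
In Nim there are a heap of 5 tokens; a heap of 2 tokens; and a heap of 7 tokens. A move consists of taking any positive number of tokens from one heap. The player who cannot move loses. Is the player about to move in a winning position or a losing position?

Nim-sum: 5 XOR 2 XOR 7 = 0.
The nim-sum is 0, so this is a P-position: the player to move is in a losing position under optimal play.

Losing position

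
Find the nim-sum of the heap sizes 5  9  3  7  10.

Nim-sum: 5 XOR 9 XOR 3 XOR 7 XOR 10 = 2.

2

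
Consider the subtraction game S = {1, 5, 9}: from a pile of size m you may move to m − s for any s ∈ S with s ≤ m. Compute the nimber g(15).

1

Build the Grundy sequence with g(k) = mex{g(k−s) : s ∈ {1, 5, 9}, s ≤ k}:
k:     0  1  2  3  4  5  6  7  8  9 10 11 12 13 14 15
g(k):  0  1  0  1  0  1  0  1  0  1  0  1  0  1  0  1
So g(15) = 1.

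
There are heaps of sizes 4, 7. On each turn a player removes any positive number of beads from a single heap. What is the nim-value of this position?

3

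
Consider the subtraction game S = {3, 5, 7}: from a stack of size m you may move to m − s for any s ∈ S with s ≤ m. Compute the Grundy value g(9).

Compute g(0), g(1), … for moves {3, 5, 7}:
g(0) = mex{} = 0
g(1) = mex{} = 0
g(2) = mex{} = 0
g(3) = mex{0} = 1
g(4) = mex{0} = 1
g(5) = mex{0} = 1
g(6) = mex{0,1} = 2
g(7) = mex{0,1} = 2
g(8) = mex{0,1} = 2
g(9) = mex{0,1,2} = 3
So g(9) = 3.

3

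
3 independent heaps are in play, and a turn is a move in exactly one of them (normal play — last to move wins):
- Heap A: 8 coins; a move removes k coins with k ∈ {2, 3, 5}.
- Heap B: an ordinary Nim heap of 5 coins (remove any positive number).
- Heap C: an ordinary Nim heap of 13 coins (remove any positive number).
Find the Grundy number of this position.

Build the Grundy sequence for heap A with g(k) = mex{g(k−s) : s ∈ {2, 3, 5}, s ≤ k}:
g(0) = mex{} = 0
g(1) = mex{} = 0
g(2) = mex{0} = 1
g(3) = mex{0} = 1
g(4) = mex{0,1} = 2
g(5) = mex{0,1} = 2
g(6) = mex{0,1,2} = 3
g(7) = mex{1,2} = 0
g(8) = mex{1,2,3} = 0
So g(8) = 0.
Heap B is a plain Nim heap of size 5, so its Grundy value is 5.
Heap C is a plain Nim heap of size 13, so its Grundy value is 13.
By the Sprague-Grundy theorem, the Grundy value of a sum of independent games is the XOR of the component values.
Combined value = 0 XOR 5 XOR 13 = 8.

8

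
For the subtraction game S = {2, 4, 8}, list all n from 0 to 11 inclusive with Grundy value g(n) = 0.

0, 1, 6, 7

Compute g(0), g(1), … for moves {2, 4, 8}:
g(0) = mex{} = 0
g(1) = mex{} = 0
g(2) = mex{0} = 1
g(3) = mex{0} = 1
g(4) = mex{0,1} = 2
g(5) = mex{0,1} = 2
g(6) = mex{1,2} = 0
g(7) = mex{1,2} = 0
g(8) = mex{0,2} = 1
g(9) = mex{0,2} = 1
g(10) = mex{0,1} = 2
g(11) = mex{0,1} = 2
The P-positions (g = 0) in 0..11 are 0, 1, 6, 7.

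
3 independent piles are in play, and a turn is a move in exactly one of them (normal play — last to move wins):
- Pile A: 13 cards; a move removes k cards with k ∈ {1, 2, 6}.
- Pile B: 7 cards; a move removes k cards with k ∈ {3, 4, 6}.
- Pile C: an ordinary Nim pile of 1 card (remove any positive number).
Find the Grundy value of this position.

Grundy values for pile A (subtraction set {1, 2, 6}):
g(0) = mex{} = 0
g(1) = mex{0} = 1
g(2) = mex{0,1} = 2
g(3) = mex{1,2} = 0
g(4) = mex{0,2} = 1
g(5) = mex{0,1} = 2
g(6) = mex{0,1,2} = 3
g(7) = mex{1,2,3} = 0
g(8) = mex{0,2,3} = 1
g(9) = mex{0,1} = 2
g(10) = mex{1,2} = 0
g(11) = mex{0,2} = 1
g(12) = mex{0,1,3} = 2
g(13) = mex{0,1,2} = 3
So g(13) = 3.
Build the Grundy sequence for pile B with g(k) = mex{g(k−s) : s ∈ {3, 4, 6}, s ≤ k}:
k:     0  1  2  3  4  5  6  7
g(k):  0  0  0  1  1  1  2  2
So g(7) = 2.
Pile C is a plain Nim pile of size 1, so its Grundy value is 1.
The value of a disjunctive sum is the nim-sum of the parts.
Combined value = 3 XOR 2 XOR 1 = 0.

0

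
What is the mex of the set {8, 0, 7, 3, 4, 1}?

The values 0, 1 are all present; 2 is the first non-negative integer missing from the set.

2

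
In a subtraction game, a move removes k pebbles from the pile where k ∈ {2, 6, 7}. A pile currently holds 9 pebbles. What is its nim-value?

Build the Grundy sequence with g(k) = mex{g(k−s) : s ∈ {2, 6, 7}, s ≤ k}:
k:     0  1  2  3  4  5  6  7  8  9
g(k):  0  0  1  1  0  0  1  1  2  0
So g(9) = 0.

0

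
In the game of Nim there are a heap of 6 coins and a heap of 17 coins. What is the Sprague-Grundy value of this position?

Nim-sum: 6 ^ 17 = 23.

23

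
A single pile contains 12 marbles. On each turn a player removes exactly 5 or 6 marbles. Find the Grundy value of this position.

Grundy values for subtraction set {5, 6}:
g(0) = mex{} = 0
g(1) = mex{} = 0
g(2) = mex{} = 0
g(3) = mex{} = 0
g(4) = mex{} = 0
g(5) = mex{0} = 1
g(6) = mex{0} = 1
g(7) = mex{0} = 1
g(8) = mex{0} = 1
g(9) = mex{0} = 1
g(10) = mex{0,1} = 2
g(11) = mex{1} = 0
g(12) = mex{1} = 0
So g(12) = 0.

0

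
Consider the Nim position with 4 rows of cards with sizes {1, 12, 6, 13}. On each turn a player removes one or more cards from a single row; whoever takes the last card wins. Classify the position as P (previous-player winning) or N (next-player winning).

In binary:
  0001  (1)
  1100  (12)
  0110  (6)
  1101  (13)
  ----
  0110  (6)
The nim-sum is 6 ≠ 0, so this is an N-position: the player to move can win.

N-position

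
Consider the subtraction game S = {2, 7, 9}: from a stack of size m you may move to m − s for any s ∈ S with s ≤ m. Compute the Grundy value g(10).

Compute g(0), g(1), … for moves {2, 7, 9}:
g(0) = mex{} = 0
g(1) = mex{} = 0
g(2) = mex{0} = 1
g(3) = mex{0} = 1
g(4) = mex{1} = 0
g(5) = mex{1} = 0
g(6) = mex{0} = 1
g(7) = mex{0} = 1
g(8) = mex{0,1} = 2
g(9) = mex{0,1} = 2
g(10) = mex{0,1,2} = 3
So g(10) = 3.

3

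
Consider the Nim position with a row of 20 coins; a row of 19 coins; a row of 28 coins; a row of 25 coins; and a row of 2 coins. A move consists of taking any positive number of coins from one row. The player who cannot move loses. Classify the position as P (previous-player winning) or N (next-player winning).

Nim-sum: 20 ^ 19 ^ 28 ^ 25 ^ 2 = 0.
The nim-sum is 0, so this is a P-position: the player to move is in a losing position under optimal play.

P-position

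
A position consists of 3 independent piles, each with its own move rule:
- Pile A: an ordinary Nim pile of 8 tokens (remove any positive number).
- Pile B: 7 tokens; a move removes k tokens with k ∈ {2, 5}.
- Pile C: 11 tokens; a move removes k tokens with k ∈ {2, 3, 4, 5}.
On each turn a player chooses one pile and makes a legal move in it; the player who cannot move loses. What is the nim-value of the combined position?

10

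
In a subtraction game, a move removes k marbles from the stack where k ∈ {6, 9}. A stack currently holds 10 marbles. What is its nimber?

1

Build the Grundy sequence with g(k) = mex{g(k−s) : s ∈ {6, 9}, s ≤ k}:
g(0) = mex{} = 0
g(1) = mex{} = 0
g(2) = mex{} = 0
g(3) = mex{} = 0
g(4) = mex{} = 0
g(5) = mex{} = 0
g(6) = mex{0} = 1
g(7) = mex{0} = 1
g(8) = mex{0} = 1
g(9) = mex{0} = 1
g(10) = mex{0} = 1
So g(10) = 1.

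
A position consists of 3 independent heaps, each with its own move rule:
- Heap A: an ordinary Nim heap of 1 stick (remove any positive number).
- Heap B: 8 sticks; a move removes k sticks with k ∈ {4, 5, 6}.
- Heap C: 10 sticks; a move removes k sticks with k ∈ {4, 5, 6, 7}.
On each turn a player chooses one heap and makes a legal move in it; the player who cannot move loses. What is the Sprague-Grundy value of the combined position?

Heap A is a plain Nim heap of size 1, so its Grundy value is 1.
Grundy values for heap B (subtraction set {4, 5, 6}):
k:     0  1  2  3  4  5  6  7  8
g(k):  0  0  0  0  1  1  1  1  2
So g(8) = 2.
Build the Grundy sequence for heap C with g(k) = mex{g(k−s) : s ∈ {4, 5, 6, 7}, s ≤ k}:
k:     0  1  2  3  4  5  6  7  8  9 10
g(k):  0  0  0  0  1  1  1  1  2  2  2
So g(10) = 2.
By the Sprague-Grundy theorem, the Grundy value of a sum of independent games is the XOR of the component values.
Combined value = 1 ⊕ 2 ⊕ 2 = 1.

1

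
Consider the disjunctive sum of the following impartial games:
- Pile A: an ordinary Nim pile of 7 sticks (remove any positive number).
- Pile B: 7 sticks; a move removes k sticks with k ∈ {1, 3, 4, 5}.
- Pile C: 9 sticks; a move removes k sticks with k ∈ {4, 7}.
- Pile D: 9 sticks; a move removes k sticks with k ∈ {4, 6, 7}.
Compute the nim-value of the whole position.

4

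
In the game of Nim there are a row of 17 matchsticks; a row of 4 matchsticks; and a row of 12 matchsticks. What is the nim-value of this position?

25

Nim-sum: 17 XOR 4 XOR 12 = 25.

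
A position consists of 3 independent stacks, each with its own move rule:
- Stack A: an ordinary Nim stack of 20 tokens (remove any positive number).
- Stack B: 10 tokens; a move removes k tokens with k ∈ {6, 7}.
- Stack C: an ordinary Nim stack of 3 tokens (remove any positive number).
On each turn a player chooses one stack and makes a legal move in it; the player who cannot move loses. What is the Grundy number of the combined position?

Stack A is a plain Nim stack of size 20, so its Grundy value is 20.
Grundy values for stack B (subtraction set {6, 7}):
k:     0  1  2  3  4  5  6  7  8  9 10
g(k):  0  0  0  0  0  0  1  1  1  1  1
So g(10) = 1.
Stack C is a plain Nim stack of size 3, so its Grundy value is 3.
The value of a disjunctive sum is the nim-sum of the parts.
Combined value = 20 XOR 1 XOR 3 = 22.

22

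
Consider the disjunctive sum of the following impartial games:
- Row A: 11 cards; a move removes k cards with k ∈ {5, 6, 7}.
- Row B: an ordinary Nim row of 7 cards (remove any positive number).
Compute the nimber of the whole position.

Build the Grundy sequence for row A with g(k) = mex{g(k−s) : s ∈ {5, 6, 7}, s ≤ k}:
k:     0  1  2  3  4  5  6  7  8  9 10 11
g(k):  0  0  0  0  0  1  1  1  1  1  2  2
So g(11) = 2.
Row B is a plain Nim row of size 7, so its Grundy value is 7.
By the Sprague-Grundy theorem, the Grundy value of a sum of independent games is the XOR of the component values.
Combined value = 2 XOR 7 = 5.

5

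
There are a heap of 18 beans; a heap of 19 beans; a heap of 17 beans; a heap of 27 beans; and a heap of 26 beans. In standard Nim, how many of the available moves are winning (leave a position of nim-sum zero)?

Compute the nim-sum pairwise:
18 XOR 19 = 1
1 XOR 17 = 16
16 XOR 27 = 11
11 XOR 26 = 17
The overall nim-sum is X = 17. A heap of size p has a winning move iff p XOR X < p (reduce it to p XOR X).
  18: 18 XOR 17 = 3 < 18 — winning move (to 3).
  19: 19 XOR 17 = 2 < 19 — winning move (to 2).
  17: 17 XOR 17 = 0 < 17 — winning move (to 0).
  27: 27 XOR 17 = 10 < 27 — winning move (to 10).
  26: 26 XOR 17 = 11 < 26 — winning move (to 11).
That gives 5 winning moves.

5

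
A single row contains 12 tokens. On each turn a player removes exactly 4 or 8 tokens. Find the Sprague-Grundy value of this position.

0

Grundy values for subtraction set {4, 8}:
g(0) = mex{} = 0
g(1) = mex{} = 0
g(2) = mex{} = 0
g(3) = mex{} = 0
g(4) = mex{0} = 1
g(5) = mex{0} = 1
g(6) = mex{0} = 1
g(7) = mex{0} = 1
g(8) = mex{0,1} = 2
g(9) = mex{0,1} = 2
g(10) = mex{0,1} = 2
g(11) = mex{0,1} = 2
g(12) = mex{1,2} = 0
So g(12) = 0.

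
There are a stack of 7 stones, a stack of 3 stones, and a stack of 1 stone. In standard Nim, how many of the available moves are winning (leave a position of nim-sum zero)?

Nim-sum: 7 ⊕ 3 ⊕ 1 = 5.
The overall nim-sum is X = 5. A stack of size p has a winning move iff p XOR X < p (reduce it to p XOR X).
  7: 7 XOR 5 = 2 < 7 — winning move (to 2).
  3: 3 XOR 5 = 6 ≥ 3 — no move.
  1: 1 XOR 5 = 4 ≥ 1 — no move.
That gives 1 winning move.

1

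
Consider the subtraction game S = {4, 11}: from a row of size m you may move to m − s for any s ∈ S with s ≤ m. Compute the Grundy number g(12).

Grundy values for subtraction set {4, 11}:
k:     0  1  2  3  4  5  6  7  8  9 10 11 12
g(k):  0  0  0  0  1  1  1  1  0  0  0  2  1
So g(12) = 1.

1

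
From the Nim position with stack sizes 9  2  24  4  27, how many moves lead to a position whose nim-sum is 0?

3

In binary:
  01001  (9)
  00010  (2)
  11000  (24)
  00100  (4)
  11011  (27)
  -----
  01100  (12)
The overall nim-sum is X = 12. A stack of size p has a winning move iff p XOR X < p (reduce it to p XOR X).
  9: 9 XOR 12 = 5 < 9 — winning move (to 5).
  2: 2 XOR 12 = 14 ≥ 2 — no move.
  24: 24 XOR 12 = 20 < 24 — winning move (to 20).
  4: 4 XOR 12 = 8 ≥ 4 — no move.
  27: 27 XOR 12 = 23 < 27 — winning move (to 23).
That gives 3 winning moves.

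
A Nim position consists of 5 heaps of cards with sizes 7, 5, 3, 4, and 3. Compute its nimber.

6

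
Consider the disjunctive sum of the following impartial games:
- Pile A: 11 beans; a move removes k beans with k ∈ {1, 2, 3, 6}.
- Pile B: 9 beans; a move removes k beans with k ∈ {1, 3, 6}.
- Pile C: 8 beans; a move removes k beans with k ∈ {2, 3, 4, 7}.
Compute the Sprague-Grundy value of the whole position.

2

Build the Grundy sequence for pile A with g(k) = mex{g(k−s) : s ∈ {1, 2, 3, 6}, s ≤ k}:
g(0) = mex{} = 0
g(1) = mex{0} = 1
g(2) = mex{0,1} = 2
g(3) = mex{0,1,2} = 3
g(4) = mex{1,2,3} = 0
g(5) = mex{0,2,3} = 1
g(6) = mex{0,1,3} = 2
g(7) = mex{0,1,2} = 3
g(8) = mex{1,2,3} = 0
g(9) = mex{0,2,3} = 1
g(10) = mex{0,1,3} = 2
g(11) = mex{0,1,2} = 3
So g(11) = 3.
Build the Grundy sequence for pile B with g(k) = mex{g(k−s) : s ∈ {1, 3, 6}, s ≤ k}:
g(0) = mex{} = 0
g(1) = mex{0} = 1
g(2) = mex{1} = 0
g(3) = mex{0} = 1
g(4) = mex{1} = 0
g(5) = mex{0} = 1
g(6) = mex{0,1} = 2
g(7) = mex{0,1,2} = 3
g(8) = mex{0,1,3} = 2
g(9) = mex{1,2} = 0
So g(9) = 0.
Grundy values for pile C (subtraction set {2, 3, 4, 7}):
g(0) = mex{} = 0
g(1) = mex{} = 0
g(2) = mex{0} = 1
g(3) = mex{0} = 1
g(4) = mex{0,1} = 2
g(5) = mex{0,1} = 2
g(6) = mex{1,2} = 0
g(7) = mex{0,1,2} = 3
g(8) = mex{0,2} = 1
So g(8) = 1.
By the Sprague-Grundy theorem, the Grundy value of a sum of independent games is the XOR of the component values.
Combined value = 3 XOR 0 XOR 1 = 2.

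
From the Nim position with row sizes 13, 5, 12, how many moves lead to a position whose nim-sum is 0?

3

Compute the nim-sum pairwise:
13 ⊕ 5 = 8
8 ⊕ 12 = 4
The overall nim-sum is X = 4. A row of size p has a winning move iff p XOR X < p (reduce it to p XOR X).
  13: 13 XOR 4 = 9 < 13 — winning move (to 9).
  5: 5 XOR 4 = 1 < 5 — winning move (to 1).
  12: 12 XOR 4 = 8 < 12 — winning move (to 8).
That gives 3 winning moves.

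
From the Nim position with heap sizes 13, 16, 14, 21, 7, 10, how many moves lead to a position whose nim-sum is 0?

3

Write each in binary and XOR column by column:
  01101  (13)
  10000  (16)
  01110  (14)
  10101  (21)
  00111  (7)
  01010  (10)
  -----
  01011  (11)
The overall nim-sum is X = 11. A heap of size p has a winning move iff p XOR X < p (reduce it to p XOR X).
  13: 13 XOR 11 = 6 < 13 — winning move (to 6).
  16: 16 XOR 11 = 27 ≥ 16 — no move.
  14: 14 XOR 11 = 5 < 14 — winning move (to 5).
  21: 21 XOR 11 = 30 ≥ 21 — no move.
  7: 7 XOR 11 = 12 ≥ 7 — no move.
  10: 10 XOR 11 = 1 < 10 — winning move (to 1).
That gives 3 winning moves.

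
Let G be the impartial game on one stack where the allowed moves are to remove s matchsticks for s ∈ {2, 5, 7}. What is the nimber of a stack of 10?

0

Build the Grundy sequence with g(k) = mex{g(k−s) : s ∈ {2, 5, 7}, s ≤ k}:
k:     0  1  2  3  4  5  6  7  8  9 10
g(k):  0  0  1  1  0  2  1  3  2  2  0
So g(10) = 0.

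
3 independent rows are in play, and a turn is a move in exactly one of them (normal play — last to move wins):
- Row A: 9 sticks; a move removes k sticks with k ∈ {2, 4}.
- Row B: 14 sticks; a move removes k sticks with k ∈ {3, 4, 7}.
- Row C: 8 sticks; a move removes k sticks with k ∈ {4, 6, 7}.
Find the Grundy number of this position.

2

For row A, compute g(0), g(1), … with moves {2, 4}:
g(0) = mex{} = 0
g(1) = mex{} = 0
g(2) = mex{0} = 1
g(3) = mex{0} = 1
g(4) = mex{0,1} = 2
g(5) = mex{0,1} = 2
g(6) = mex{1,2} = 0
g(7) = mex{1,2} = 0
g(8) = mex{0,2} = 1
g(9) = mex{0,2} = 1
So g(9) = 1.
Build the Grundy sequence for row B with g(k) = mex{g(k−s) : s ∈ {3, 4, 7}, s ≤ k}:
g(0) = mex{} = 0
g(1) = mex{} = 0
g(2) = mex{} = 0
g(3) = mex{0} = 1
g(4) = mex{0} = 1
g(5) = mex{0} = 1
g(6) = mex{0,1} = 2
g(7) = mex{0,1} = 2
g(8) = mex{0,1} = 2
g(9) = mex{0,1,2} = 3
g(10) = mex{1,2} = 0
g(11) = mex{1,2} = 0
g(12) = mex{1,2,3} = 0
g(13) = mex{0,2,3} = 1
g(14) = mex{0,2} = 1
So g(14) = 1.
Grundy values for row C (subtraction set {4, 6, 7}):
k:     0  1  2  3  4  5  6  7  8
g(k):  0  0  0  0  1  1  1  1  2
So g(8) = 2.
By the Sprague-Grundy theorem, the Grundy value of a sum of independent games is the XOR of the component values.
Combined value = 1 ⊕ 1 ⊕ 2 = 2.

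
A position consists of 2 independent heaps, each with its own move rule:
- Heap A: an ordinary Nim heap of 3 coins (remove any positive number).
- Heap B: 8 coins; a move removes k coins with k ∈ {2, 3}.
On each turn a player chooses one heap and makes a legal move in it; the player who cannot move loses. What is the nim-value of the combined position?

2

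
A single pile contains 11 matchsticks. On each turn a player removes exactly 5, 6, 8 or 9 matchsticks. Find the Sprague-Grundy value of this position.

Grundy values for subtraction set {5, 6, 8, 9}:
k:     0  1  2  3  4  5  6  7  8  9 10 11
g(k):  0  0  0  0  0  1  1  1  1  1  2  2
So g(11) = 2.

2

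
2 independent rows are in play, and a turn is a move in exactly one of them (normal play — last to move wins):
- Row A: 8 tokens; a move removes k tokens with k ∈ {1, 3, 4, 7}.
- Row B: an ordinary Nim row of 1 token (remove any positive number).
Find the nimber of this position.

1

Build the Grundy sequence for row A with g(k) = mex{g(k−s) : s ∈ {1, 3, 4, 7}, s ≤ k}:
k:     0  1  2  3  4  5  6  7  8
g(k):  0  1  0  1  2  3  2  3  0
So g(8) = 0.
Row B is a plain Nim row of size 1, so its Grundy value is 1.
The value of a disjunctive sum is the nim-sum of the parts.
Combined value = 0 ⊕ 1 = 1.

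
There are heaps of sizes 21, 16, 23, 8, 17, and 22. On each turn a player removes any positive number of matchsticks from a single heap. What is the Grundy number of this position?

Compute the nim-sum pairwise:
21 XOR 16 = 5
5 XOR 23 = 18
18 XOR 8 = 26
26 XOR 17 = 11
11 XOR 22 = 29

29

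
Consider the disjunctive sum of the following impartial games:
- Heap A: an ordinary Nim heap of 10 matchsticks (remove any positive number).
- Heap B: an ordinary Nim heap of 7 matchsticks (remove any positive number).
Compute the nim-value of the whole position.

13

Heap A is a plain Nim heap of size 10, so its Grundy value is 10.
Heap B is a plain Nim heap of size 7, so its Grundy value is 7.
The value of a disjunctive sum is the nim-sum of the parts.
Combined value = 10 ⊕ 7 = 13.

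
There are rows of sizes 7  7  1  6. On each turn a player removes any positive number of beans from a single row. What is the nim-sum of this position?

7

Compute the nim-sum pairwise:
7 ^ 7 = 0
0 ^ 1 = 1
1 ^ 6 = 7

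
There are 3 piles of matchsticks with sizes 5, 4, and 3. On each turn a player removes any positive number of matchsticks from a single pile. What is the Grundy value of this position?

2

In binary:
  101  (5)
  100  (4)
  011  (3)
  ---
  010  (2)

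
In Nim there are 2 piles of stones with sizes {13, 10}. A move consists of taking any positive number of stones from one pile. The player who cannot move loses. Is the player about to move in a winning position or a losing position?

Winning position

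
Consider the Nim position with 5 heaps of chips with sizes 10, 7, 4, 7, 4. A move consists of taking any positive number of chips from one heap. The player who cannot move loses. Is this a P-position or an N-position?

N-position

Nim-sum: 10 ⊕ 7 ⊕ 4 ⊕ 7 ⊕ 4 = 10.
The nim-sum is 10 ≠ 0, so this is an N-position: the player to move can win.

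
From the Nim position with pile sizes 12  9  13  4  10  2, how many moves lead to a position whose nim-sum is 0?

3

Nim-sum: 12 ⊕ 9 ⊕ 13 ⊕ 4 ⊕ 10 ⊕ 2 = 4.
The overall nim-sum is X = 4. A pile of size p has a winning move iff p XOR X < p (reduce it to p XOR X).
  12: 12 XOR 4 = 8 < 12 — winning move (to 8).
  9: 9 XOR 4 = 13 ≥ 9 — no move.
  13: 13 XOR 4 = 9 < 13 — winning move (to 9).
  4: 4 XOR 4 = 0 < 4 — winning move (to 0).
  10: 10 XOR 4 = 14 ≥ 10 — no move.
  2: 2 XOR 4 = 6 ≥ 2 — no move.
That gives 3 winning moves.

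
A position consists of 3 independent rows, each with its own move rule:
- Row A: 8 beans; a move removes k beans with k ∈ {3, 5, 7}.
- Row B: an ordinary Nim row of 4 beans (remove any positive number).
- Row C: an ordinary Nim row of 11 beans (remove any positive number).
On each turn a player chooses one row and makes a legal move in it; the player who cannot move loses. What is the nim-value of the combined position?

13

Grundy values for row A (subtraction set {3, 5, 7}):
k:     0  1  2  3  4  5  6  7  8
g(k):  0  0  0  1  1  1  2  2  2
So g(8) = 2.
Row B is a plain Nim row of size 4, so its Grundy value is 4.
Row C is a plain Nim row of size 11, so its Grundy value is 11.
By the Sprague-Grundy theorem, the Grundy value of a sum of independent games is the XOR of the component values.
Combined value = 2 XOR 4 XOR 11 = 13.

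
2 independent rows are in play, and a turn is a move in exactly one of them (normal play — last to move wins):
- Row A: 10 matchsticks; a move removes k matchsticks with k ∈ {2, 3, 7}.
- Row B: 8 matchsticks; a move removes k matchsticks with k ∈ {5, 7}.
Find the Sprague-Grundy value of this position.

For row A, compute g(0), g(1), … with moves {2, 3, 7}:
g(0) = mex{} = 0
g(1) = mex{} = 0
g(2) = mex{0} = 1
g(3) = mex{0} = 1
g(4) = mex{0,1} = 2
g(5) = mex{1} = 0
g(6) = mex{1,2} = 0
g(7) = mex{0,2} = 1
g(8) = mex{0} = 1
g(9) = mex{0,1} = 2
g(10) = mex{1} = 0
So g(10) = 0.
Grundy values for row B (subtraction set {5, 7}):
g(0) = mex{} = 0
g(1) = mex{} = 0
g(2) = mex{} = 0
g(3) = mex{} = 0
g(4) = mex{} = 0
g(5) = mex{0} = 1
g(6) = mex{0} = 1
g(7) = mex{0} = 1
g(8) = mex{0} = 1
So g(8) = 1.
The value of a disjunctive sum is the nim-sum of the parts.
Combined value = 0 XOR 1 = 1.

1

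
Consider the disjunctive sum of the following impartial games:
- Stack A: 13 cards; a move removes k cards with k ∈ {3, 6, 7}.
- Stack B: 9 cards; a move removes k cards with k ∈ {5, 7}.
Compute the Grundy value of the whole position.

Grundy values for stack A (subtraction set {3, 6, 7}):
g(0) = mex{} = 0
g(1) = mex{} = 0
g(2) = mex{} = 0
g(3) = mex{0} = 1
g(4) = mex{0} = 1
g(5) = mex{0} = 1
g(6) = mex{0,1} = 2
g(7) = mex{0,1} = 2
g(8) = mex{0,1} = 2
g(9) = mex{0,1,2} = 3
g(10) = mex{1,2} = 0
g(11) = mex{1,2} = 0
g(12) = mex{1,2,3} = 0
g(13) = mex{0,2} = 1
So g(13) = 1.
Grundy values for stack B (subtraction set {5, 7}):
k:     0  1  2  3  4  5  6  7  8  9
g(k):  0  0  0  0  0  1  1  1  1  1
So g(9) = 1.
By the Sprague-Grundy theorem, the Grundy value of a sum of independent games is the XOR of the component values.
Combined value = 1 ⊕ 1 = 0.

0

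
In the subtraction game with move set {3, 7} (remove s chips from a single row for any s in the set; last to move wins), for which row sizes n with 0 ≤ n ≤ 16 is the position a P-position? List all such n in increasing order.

0, 1, 2, 6, 10, 11, 12, 16

Grundy values for subtraction set {3, 7}:
k:     0  1  2  3  4  5  6  7  8  9 10 11 12 13 14 15 16
g(k):  0  0  0  1  1  1  0  2  2  1  0  0  0  1  1  1  0
The P-positions (g = 0) in 0..16 are 0, 1, 2, 6, 10, 11, 12, 16.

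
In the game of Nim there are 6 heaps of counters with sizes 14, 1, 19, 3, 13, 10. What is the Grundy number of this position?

24

In binary:
  01110  (14)
  00001  (1)
  10011  (19)
  00011  (3)
  01101  (13)
  01010  (10)
  -----
  11000  (24)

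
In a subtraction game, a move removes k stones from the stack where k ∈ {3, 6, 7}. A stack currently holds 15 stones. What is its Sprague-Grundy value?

Grundy values for subtraction set {3, 6, 7}:
k:     0  1  2  3  4  5  6  7  8  9 10 11 12 13 14 15
g(k):  0  0  0  1  1  1  2  2  2  3  0  0  0  1  1  1
So g(15) = 1.

1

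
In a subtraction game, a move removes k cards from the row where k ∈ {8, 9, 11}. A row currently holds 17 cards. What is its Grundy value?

Build the Grundy sequence with g(k) = mex{g(k−s) : s ∈ {8, 9, 11}, s ≤ k}:
k:     0  1  2  3  4  5  6  7  8  9 10 11 12 13 14 15 16 17
g(k):  0  0  0  0  0  0  0  0  1  1  1  1  1  1  1  1  2  2
So g(17) = 2.

2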